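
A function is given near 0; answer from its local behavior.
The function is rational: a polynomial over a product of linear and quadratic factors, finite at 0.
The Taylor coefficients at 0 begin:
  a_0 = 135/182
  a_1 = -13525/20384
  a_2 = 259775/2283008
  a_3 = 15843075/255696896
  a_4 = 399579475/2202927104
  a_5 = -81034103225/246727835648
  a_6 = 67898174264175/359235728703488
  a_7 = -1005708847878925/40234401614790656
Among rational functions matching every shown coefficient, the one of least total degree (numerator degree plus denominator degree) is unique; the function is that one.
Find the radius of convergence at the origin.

No rational of total degree below 4 reproduces all 8 coefficients; solving the [1/3] Pade equations on them gives f(β) = (8*β/21 + 18/13)/((β + 7/6)*(β**2 + β/2 + 8/5)), whose expansion matches every shown term.
Denominator factor (β + 7/6): pole of order 1 at -7/6, modulus 7/6.
Denominator factor (β**2 + β/2 + 8/5): discriminant -123/20, complex-conjugate roots (-1/4) + ((1/20)*sqrt(615))*i and (-1/4) - ((1/20)*sqrt(615))*i; poles of order 1, moduli (2/5)*sqrt(10) and (2/5)*sqrt(10).
The radius of convergence is the smallest modulus among the singular points: 7/6.

The radius of convergence is 7/6.


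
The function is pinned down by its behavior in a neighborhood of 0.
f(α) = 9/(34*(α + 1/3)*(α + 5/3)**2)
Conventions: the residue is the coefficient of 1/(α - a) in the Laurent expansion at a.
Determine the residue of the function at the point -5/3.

At the order-2 pole -5/3 set g(α) = (α - (-5/3))^2*f(α) = 9/(34*(α + 1/3)).
Order-2 pole: residue = g'(a); g'(-5/3) = -81/544, so the residue is -81/544.

The residue is -81/544.


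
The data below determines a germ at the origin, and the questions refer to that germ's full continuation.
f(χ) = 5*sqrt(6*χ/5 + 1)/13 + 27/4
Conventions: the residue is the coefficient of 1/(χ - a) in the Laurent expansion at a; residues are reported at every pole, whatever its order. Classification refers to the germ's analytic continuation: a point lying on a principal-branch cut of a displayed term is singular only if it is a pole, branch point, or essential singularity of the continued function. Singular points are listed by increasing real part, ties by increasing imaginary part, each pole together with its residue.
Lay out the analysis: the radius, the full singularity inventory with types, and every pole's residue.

Branch term (5/13)*sqrt(1 - χ/(-5/6)): its argument vanishes at χ = -5/6, a square-root branch point, modulus 5/6.
The radius of convergence is the smallest modulus among the singular points: 5/6.

Radius of convergence at 0: 5/6.
At -5/6: an algebraic (square-root) branch point.


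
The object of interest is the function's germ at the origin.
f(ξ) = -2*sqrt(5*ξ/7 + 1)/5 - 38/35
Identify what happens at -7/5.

The term (-2/5)*sqrt(1 - ξ/(-7/5)) has argument 1 - -7/5/(-7/5) = 0 at -7/5: a square-root (algebraic, two-sheeted) branch point; the remaining terms are analytic or single-valued there.

The point is an algebraic (square-root) branch point.


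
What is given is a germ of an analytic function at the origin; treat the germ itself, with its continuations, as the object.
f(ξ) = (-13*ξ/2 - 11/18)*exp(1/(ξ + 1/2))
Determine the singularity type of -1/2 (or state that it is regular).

The point is an essential singularity.

The exponent 1/(ξ - (-1/2)) has a pole at -1/2, so exp(1/(ξ - (-1/2))) takes every nonzero value near it: an essential singularity (not a pole of any order).


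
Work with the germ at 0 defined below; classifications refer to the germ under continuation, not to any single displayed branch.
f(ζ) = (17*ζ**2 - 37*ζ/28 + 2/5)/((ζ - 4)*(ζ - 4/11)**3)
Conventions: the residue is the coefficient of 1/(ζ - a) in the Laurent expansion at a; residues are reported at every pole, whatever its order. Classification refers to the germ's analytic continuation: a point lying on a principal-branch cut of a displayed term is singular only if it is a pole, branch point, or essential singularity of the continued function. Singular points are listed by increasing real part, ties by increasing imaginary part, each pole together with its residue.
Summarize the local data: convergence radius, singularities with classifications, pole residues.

Denominator factor (ζ - 4/11)^3: pole of order 3 at 4/11, modulus 4/11.
Denominator factor (ζ - 4): pole of order 1 at 4, modulus 4.
The radius of convergence is the smallest modulus among the singular points: 4/11.
At the order-3 pole 4/11 set g(ζ) = (ζ - (4/11))^3*f(ζ) = (17*ζ**2 - 37*ζ/28 + 2/5)/(ζ - 4).
Order-3 pole: residue = g''(a)/2; g''(4/11) = -12443519/1120000, so the residue is -12443519/2240000.
At the order-1 pole 4 set g(ζ) = (ζ - (4))*f(ζ) = (17*ζ**2 - 37*ζ/28 + 2/5)/(ζ - 4/11)**3.
Simple pole: residue = g(a) at a = 4, which is 12443519/2240000.
List the singular points by increasing real part (a conjugate pair: the negative imaginary part first).

Radius of convergence at 0: 4/11.
At 4/11: a pole of order 3; residue -12443519/2240000.
At 4: a pole of order 1; residue 12443519/2240000.


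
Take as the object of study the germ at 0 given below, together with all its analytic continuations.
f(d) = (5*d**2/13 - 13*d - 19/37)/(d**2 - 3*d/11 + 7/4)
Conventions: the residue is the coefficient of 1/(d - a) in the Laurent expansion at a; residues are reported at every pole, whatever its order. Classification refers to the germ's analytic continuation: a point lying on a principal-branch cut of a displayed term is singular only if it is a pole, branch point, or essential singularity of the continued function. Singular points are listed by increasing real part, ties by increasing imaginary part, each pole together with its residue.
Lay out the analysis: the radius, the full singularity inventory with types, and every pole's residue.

Denominator factor (d**2 - 3*d/11 + 7/4): discriminant -838/121, complex-conjugate roots (3/22) + ((1/22)*sqrt(838))*i and (3/22) - ((1/22)*sqrt(838))*i; poles of order 1, moduli (1/2)*sqrt(7) and (1/2)*sqrt(7).
The radius of convergence is the smallest modulus among the singular points: (1/2)*sqrt(7).
The factor d**2 - 3*d/11 + 7/4 splits as (d - a)(d - a') with a = (3/22) - ((1/22)*sqrt(838))*i, a' = (3/22) + ((1/22)*sqrt(838))*i. At the order-1 pole a set g(d) = (d - a)*f(d) = [5*d**2/13 - 13*d - 19/37] / (d - a').
Simple pole: residue = g(a) at a = (3/22) - ((1/22)*sqrt(838))*i, which is (-922/143) - ((685611/17735432)*sqrt(838))*i.
The factor d**2 - 3*d/11 + 7/4 splits as (d - a)(d - a') with a = (3/22) + ((1/22)*sqrt(838))*i, a' = (3/22) - ((1/22)*sqrt(838))*i. At the order-1 pole a set g(d) = (d - a)*f(d) = [5*d**2/13 - 13*d - 19/37] / (d - a').
Simple pole: residue = g(a) at a = (3/22) + ((1/22)*sqrt(838))*i, which is (-922/143) + ((685611/17735432)*sqrt(838))*i.
List the singular points by increasing real part (a conjugate pair: the negative imaginary part first).

Radius of convergence at 0: (1/2)*sqrt(7).
At (3/22) - ((1/22)*sqrt(838))*i: a pole of order 1; residue (-922/143) - ((685611/17735432)*sqrt(838))*i.
At (3/22) + ((1/22)*sqrt(838))*i: a pole of order 1; residue (-922/143) + ((685611/17735432)*sqrt(838))*i.


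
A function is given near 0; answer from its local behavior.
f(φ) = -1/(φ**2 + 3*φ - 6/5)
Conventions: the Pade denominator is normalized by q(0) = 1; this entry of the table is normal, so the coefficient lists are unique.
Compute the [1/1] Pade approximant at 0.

The Pade approximant has numerator coefficients [5/6, -5/18]; denominator coefficients [1, -17/6].

Taylor coefficients needed (expand at 0): a_0 = 5/6, a_1 = 25/12, a_2 = 425/72.
Write the denominator as Q(φ) = 1 + q1*φ. Requiring Q*f - P = O(φ^3) with deg P <= 1 kills the coefficients of φ^2..φ^2 in Q*f:
  φ^2: a_2 + q1*a_1 = 0, i.e. 425/72 + (25/12)*q1 = 0.
Solving this linear system: q1 = -17/6.
The numerator is Q*f truncated at degree 1: P0 = a_0 = 5/6; P1 = a_1 + q1*a_0 = -5/18.


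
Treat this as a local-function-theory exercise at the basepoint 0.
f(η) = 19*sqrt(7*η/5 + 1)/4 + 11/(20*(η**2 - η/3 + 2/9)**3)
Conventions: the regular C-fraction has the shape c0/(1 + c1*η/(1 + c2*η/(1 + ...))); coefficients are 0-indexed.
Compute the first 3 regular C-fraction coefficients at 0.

The regular C-fraction coefficients are [8779/160, -73235/17558, 26849519121/6429300650].

Taylor coefficients (expand at 0): a_0 = 8779/160, a_1 = 14647/64, a_2 = -931/800.
c0 = a_0 = 8779/160. Peel one level at a time: if S = 1 + c*η/S' with S'(0) = 1, then c is the η-coefficient of S and S' = c*η/(S - 1).
S_1 = c0/f = 1 + (-73235/17558)*η + (26849519121/1541416820)*η^2 + ...; c1 = -73235/17558.
S_2 = c1*η/(S_1 - 1) = 1 + (26849519121/6429300650)*η + ...; c2 = 26849519121/6429300650.


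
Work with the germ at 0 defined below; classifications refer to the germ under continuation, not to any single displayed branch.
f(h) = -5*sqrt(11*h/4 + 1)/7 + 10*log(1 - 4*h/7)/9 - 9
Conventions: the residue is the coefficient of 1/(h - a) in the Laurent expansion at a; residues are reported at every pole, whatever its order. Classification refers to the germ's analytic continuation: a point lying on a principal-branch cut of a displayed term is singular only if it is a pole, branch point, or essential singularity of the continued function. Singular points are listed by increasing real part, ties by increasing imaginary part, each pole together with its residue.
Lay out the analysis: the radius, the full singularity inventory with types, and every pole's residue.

Branch term (10/9)*log(1 - h/(7/4)): its argument vanishes at h = 7/4, a logarithmic branch point, modulus 7/4.
Branch term (-5/7)*sqrt(1 - h/(-4/11)): its argument vanishes at h = -4/11, a square-root branch point, modulus 4/11.
The radius of convergence is the smallest modulus among the singular points: 4/11.
List the singular points by increasing real part (a conjugate pair: the negative imaginary part first).

Radius of convergence at 0: 4/11.
At -4/11: an algebraic (square-root) branch point.
At 7/4: a logarithmic branch point.


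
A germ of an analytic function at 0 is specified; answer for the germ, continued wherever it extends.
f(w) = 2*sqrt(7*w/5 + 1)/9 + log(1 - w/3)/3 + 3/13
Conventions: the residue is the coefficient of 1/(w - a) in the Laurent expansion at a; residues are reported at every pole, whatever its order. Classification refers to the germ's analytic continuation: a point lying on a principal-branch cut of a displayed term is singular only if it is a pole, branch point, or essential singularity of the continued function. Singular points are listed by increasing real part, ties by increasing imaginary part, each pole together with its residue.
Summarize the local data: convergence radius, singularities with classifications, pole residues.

Branch term (2/9)*sqrt(1 - w/(-5/7)): its argument vanishes at w = -5/7, a square-root branch point, modulus 5/7.
Branch term (1/3)*log(1 - w/(3)): its argument vanishes at w = 3, a logarithmic branch point, modulus 3.
The radius of convergence is the smallest modulus among the singular points: 5/7.
List the singular points by increasing real part (a conjugate pair: the negative imaginary part first).

Radius of convergence at 0: 5/7.
At -5/7: an algebraic (square-root) branch point.
At 3: a logarithmic branch point.


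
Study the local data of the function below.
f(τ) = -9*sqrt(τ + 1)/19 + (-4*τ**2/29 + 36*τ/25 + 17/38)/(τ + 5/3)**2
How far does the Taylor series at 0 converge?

The radius of convergence is 1.

Denominator factor (τ + 5/3)^2: pole of order 2 at -5/3, modulus 5/3.
Branch term (-9/19)*sqrt(1 - τ/(-1)): its argument vanishes at τ = -1, a square-root branch point, modulus 1.
The radius of convergence is the smallest modulus among the singular points: 1.


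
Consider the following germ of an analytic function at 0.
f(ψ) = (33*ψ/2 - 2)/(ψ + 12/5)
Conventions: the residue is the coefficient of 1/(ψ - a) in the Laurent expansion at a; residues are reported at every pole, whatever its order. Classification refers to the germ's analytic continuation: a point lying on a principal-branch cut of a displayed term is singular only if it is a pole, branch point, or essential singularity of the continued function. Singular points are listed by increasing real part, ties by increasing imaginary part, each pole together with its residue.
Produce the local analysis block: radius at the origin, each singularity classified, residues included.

Denominator factor (ψ + 12/5): pole of order 1 at -12/5, modulus 12/5.
The radius of convergence is the smallest modulus among the singular points: 12/5.
At the order-1 pole -12/5 set g(ψ) = (ψ - (-12/5))*f(ψ) = 33*ψ/2 - 2.
Simple pole: residue = g(a) at a = -12/5, which is -208/5.

Radius of convergence at 0: 12/5.
At -12/5: a pole of order 1; residue -208/5.


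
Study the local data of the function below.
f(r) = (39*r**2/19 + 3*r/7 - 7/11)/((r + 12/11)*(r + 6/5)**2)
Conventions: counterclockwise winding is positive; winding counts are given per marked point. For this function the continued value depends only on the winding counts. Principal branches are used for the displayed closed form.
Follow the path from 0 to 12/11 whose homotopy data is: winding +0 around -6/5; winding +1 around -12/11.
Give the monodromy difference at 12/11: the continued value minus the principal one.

Continued minus principal equals 0.

The function is rational, hence single-valued: continuing it around any pole returns the same value, so the difference is 0.


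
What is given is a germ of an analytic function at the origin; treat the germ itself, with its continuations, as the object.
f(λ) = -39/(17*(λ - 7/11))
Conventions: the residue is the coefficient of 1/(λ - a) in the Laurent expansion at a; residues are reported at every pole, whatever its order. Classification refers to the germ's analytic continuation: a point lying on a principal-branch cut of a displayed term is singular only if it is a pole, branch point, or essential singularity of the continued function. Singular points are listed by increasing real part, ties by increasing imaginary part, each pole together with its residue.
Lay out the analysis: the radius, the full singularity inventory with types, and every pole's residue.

Radius of convergence at 0: 7/11.
At 7/11: a pole of order 1; residue -39/17.

Denominator factor (λ - 7/11): pole of order 1 at 7/11, modulus 7/11.
The radius of convergence is the smallest modulus among the singular points: 7/11.
At the order-1 pole 7/11 set g(λ) = (λ - (7/11))*f(λ) = -39/17.
Simple pole: residue = g(a) at a = 7/11, which is -39/17.


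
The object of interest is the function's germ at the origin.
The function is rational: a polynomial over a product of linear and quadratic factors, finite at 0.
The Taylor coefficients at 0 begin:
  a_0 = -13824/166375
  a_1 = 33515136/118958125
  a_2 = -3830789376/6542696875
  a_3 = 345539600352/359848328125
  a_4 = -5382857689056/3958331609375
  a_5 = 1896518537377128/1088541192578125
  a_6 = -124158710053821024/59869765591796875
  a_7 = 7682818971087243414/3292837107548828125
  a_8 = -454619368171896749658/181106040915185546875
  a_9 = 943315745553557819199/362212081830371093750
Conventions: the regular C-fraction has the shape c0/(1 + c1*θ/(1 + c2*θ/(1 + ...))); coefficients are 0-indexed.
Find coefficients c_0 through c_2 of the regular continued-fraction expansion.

Taylor coefficients (read off): a_0 = -13824/166375, a_1 = 33515136/118958125, a_2 = -3830789376/6542696875.
c0 = a_0 = -13824/166375. Peel one level at a time: if S = 1 + c*θ/S' with S'(0) = 1, then c is the θ-coefficient of S and S' = c*θ/(S - 1).
S_1 = c0/f = 1 + (29093/8580)*θ + (327649921/73616400)*θ^2 + ...; c1 = 29093/8580.
S_2 = c1*θ/(S_1 - 1) = 1 + (-327649921/249617940)*θ + ...; c2 = -327649921/249617940.

The regular C-fraction coefficients are [-13824/166375, 29093/8580, -327649921/249617940].


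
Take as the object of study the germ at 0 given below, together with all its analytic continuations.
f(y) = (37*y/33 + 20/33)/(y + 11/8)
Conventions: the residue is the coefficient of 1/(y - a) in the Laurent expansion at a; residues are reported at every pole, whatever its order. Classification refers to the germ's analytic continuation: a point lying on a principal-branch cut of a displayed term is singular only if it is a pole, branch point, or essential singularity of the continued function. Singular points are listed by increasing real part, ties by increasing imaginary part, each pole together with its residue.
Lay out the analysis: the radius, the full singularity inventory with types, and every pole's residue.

Radius of convergence at 0: 11/8.
At -11/8: a pole of order 1; residue -247/264.

Denominator factor (y + 11/8): pole of order 1 at -11/8, modulus 11/8.
The radius of convergence is the smallest modulus among the singular points: 11/8.
At the order-1 pole -11/8 set g(y) = (y - (-11/8))*f(y) = 37*y/33 + 20/33.
Simple pole: residue = g(a) at a = -11/8, which is -247/264.


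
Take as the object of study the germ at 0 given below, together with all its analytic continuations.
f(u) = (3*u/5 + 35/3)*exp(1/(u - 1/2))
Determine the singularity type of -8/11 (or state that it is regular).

The point is a regular point.

There is no denominator, hence no pole anywhere.
The essential point of exp(1/(u - (1/2))) is 1/2, not -8/11.
So the germ continues analytically to -8/11.


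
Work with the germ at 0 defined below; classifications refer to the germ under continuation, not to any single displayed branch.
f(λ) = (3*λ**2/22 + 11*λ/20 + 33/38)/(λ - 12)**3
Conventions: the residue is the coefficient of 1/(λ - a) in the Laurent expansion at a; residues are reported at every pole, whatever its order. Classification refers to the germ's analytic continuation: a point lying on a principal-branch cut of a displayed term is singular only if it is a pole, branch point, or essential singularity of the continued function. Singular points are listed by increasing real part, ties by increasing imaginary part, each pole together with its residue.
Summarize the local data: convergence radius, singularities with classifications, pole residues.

Radius of convergence at 0: 12.
At 12: a pole of order 3; residue 3/22.

Denominator factor (λ - 12)^3: pole of order 3 at 12, modulus 12.
The radius of convergence is the smallest modulus among the singular points: 12.
At the order-3 pole 12 set g(λ) = (λ - (12))^3*f(λ) = 3*λ**2/22 + 11*λ/20 + 33/38.
Order-3 pole: residue = g''(a)/2; g''(12) = 3/11, so the residue is 3/22.


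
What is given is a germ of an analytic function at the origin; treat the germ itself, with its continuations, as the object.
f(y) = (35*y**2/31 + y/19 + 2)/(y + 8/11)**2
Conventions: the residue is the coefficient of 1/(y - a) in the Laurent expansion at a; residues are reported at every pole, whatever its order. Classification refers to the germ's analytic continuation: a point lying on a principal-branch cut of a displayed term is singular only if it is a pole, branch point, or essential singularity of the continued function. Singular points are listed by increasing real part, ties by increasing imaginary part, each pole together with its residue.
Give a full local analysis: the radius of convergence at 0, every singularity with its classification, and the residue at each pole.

Denominator factor (y + 8/11)^2: pole of order 2 at -8/11, modulus 8/11.
The radius of convergence is the smallest modulus among the singular points: 8/11.
At the order-2 pole -8/11 set g(y) = (y - (-8/11))^2*f(y) = 35*y**2/31 + y/19 + 2.
Order-2 pole: residue = g'(a); g'(-8/11) = -10299/6479, so the residue is -10299/6479.

Radius of convergence at 0: 8/11.
At -8/11: a pole of order 2; residue -10299/6479.


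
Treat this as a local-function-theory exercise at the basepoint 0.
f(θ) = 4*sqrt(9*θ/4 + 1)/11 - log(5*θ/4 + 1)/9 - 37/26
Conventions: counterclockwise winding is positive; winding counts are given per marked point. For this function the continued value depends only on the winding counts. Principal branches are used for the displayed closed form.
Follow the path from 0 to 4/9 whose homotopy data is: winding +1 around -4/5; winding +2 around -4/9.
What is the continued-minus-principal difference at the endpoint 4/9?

Continued minus principal equals -(2/9)*pi*i.

The rational part is single-valued and drops out of the difference; each branch term changes only by its own monodromy.
(4/11)*sqrt(1 - θ/(-4/9)): winding +2 is even, the square root returns to the same sheet, contribution 0.
(-1/9)*log(1 - θ/(-4/5)): each positive loop around -4/5 adds 2*pi*i to the log, so winding +1 contributes (-1/9)*(1)*2*pi*i = -(2/9)*pi*i.
Summing the contributions at θ = 4/9 gives -(2/9)*pi*i.


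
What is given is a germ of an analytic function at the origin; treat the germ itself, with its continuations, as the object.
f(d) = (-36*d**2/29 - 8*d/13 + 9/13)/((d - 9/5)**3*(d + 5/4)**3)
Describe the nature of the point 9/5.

The point is a pole of order 3.

The denominator factor d - 9/5 vanishes at 9/5 and appears to the power 3; the numerator there equals -41823/9425, nonzero, and no other factor vanishes.
Hence a pole whose order is the multiplicity, 3.


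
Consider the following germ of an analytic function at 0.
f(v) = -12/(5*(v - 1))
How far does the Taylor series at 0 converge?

Denominator factor (v - 1): pole of order 1 at 1, modulus 1.
The radius of convergence is the smallest modulus among the singular points: 1.

The radius of convergence is 1.


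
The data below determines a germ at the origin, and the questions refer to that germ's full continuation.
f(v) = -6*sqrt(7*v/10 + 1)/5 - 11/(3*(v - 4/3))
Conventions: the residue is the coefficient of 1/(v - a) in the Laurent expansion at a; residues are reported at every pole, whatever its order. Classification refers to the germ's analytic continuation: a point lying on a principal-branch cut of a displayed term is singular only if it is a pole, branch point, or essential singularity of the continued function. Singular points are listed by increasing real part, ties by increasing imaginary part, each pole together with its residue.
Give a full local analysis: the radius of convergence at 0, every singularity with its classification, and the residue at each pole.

Radius of convergence at 0: 4/3.
At -10/7: an algebraic (square-root) branch point.
At 4/3: a pole of order 1; residue -11/3.

Denominator factor (v - 4/3): pole of order 1 at 4/3, modulus 4/3.
Branch term (-6/5)*sqrt(1 - v/(-10/7)): its argument vanishes at v = -10/7, a square-root branch point, modulus 10/7.
The radius of convergence is the smallest modulus among the singular points: 4/3.
The branch term is analytic at 4/3 and contributes nothing to the residue; only the rational part matters.
At the order-1 pole 4/3 set g(v) = (v - (4/3))*(rational part) = -11/3.
Simple pole: residue = g(a) at a = 4/3, which is -11/3.
List the singular points by increasing real part (a conjugate pair: the negative imaginary part first).


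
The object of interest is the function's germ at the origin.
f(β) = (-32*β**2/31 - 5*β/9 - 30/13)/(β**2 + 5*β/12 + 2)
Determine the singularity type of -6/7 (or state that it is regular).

The point is a regular point.

Denominator factors: β**2 + 5*β/12 + 2 = 233/98 at β = -6/7 — none vanishes.
So the germ continues analytically to -6/7.


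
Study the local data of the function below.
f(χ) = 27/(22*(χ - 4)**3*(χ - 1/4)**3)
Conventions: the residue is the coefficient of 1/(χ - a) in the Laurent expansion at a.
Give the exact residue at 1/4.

At the order-3 pole 1/4 set g(χ) = (χ - (1/4))^3*f(χ) = 27/(22*(χ - 4)**3).
Order-3 pole: residue = g''(a)/2; g''(1/4) = -2048/103125, so the residue is -1024/103125.

The residue is -1024/103125.


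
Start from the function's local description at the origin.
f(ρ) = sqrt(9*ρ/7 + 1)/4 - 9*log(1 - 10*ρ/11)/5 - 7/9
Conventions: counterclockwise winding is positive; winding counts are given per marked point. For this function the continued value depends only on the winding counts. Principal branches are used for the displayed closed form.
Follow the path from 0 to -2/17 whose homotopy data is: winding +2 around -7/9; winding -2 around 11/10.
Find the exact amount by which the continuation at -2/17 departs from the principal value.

The rational part is single-valued and drops out of the difference; each branch term changes only by its own monodromy.
(1/4)*sqrt(1 - ρ/(-7/9)): winding +2 is even, the square root returns to the same sheet, contribution 0.
(-9/5)*log(1 - ρ/(11/10)): each positive loop around 11/10 adds 2*pi*i to the log, so winding -2 contributes (-9/5)*(-2)*2*pi*i = (36/5)*pi*i.
Summing the contributions at ρ = -2/17 gives (36/5)*pi*i.

Continued minus principal equals (36/5)*pi*i.


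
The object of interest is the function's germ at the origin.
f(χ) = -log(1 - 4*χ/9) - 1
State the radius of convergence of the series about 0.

The radius of convergence is 9/4.

Branch term (-1)*log(1 - χ/(9/4)): its argument vanishes at χ = 9/4, a logarithmic branch point, modulus 9/4.
The radius of convergence is the smallest modulus among the singular points: 9/4.


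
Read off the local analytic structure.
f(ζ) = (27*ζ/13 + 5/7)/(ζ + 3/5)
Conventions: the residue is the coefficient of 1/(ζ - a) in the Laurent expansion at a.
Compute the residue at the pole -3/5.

At the order-1 pole -3/5 set g(ζ) = (ζ - (-3/5))*f(ζ) = 27*ζ/13 + 5/7.
Simple pole: residue = g(a) at a = -3/5, which is -242/455.

The residue is -242/455.


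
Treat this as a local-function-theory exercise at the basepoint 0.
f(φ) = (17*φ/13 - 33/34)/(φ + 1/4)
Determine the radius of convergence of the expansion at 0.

Denominator factor (φ + 1/4): pole of order 1 at -1/4, modulus 1/4.
The radius of convergence is the smallest modulus among the singular points: 1/4.

The radius of convergence is 1/4.


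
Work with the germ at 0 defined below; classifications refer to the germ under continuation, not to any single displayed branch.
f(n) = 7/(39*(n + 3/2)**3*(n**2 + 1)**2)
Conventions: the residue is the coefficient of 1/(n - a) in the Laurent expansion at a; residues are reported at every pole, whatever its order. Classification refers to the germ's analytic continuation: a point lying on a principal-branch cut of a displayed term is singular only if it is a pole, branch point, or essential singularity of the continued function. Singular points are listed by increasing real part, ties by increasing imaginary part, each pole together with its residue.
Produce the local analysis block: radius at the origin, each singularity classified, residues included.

Radius of convergence at 0: 1.
At -3/2: a pole of order 3; residue 36736/1113879.
At -(1)*i: a pole of order 2; residue (-18368/1113879) + (2814/371293)*i.
At (1)*i: a pole of order 2; residue (-18368/1113879) - (2814/371293)*i.

Denominator factor (n + 3/2)^3: pole of order 3 at -3/2, modulus 3/2.
Denominator factor (n**2 + 1)^2: discriminant -4, complex-conjugate roots (1)*i and -(1)*i; poles of order 2, moduli 1 and 1.
The radius of convergence is the smallest modulus among the singular points: 1.
At the order-3 pole -3/2 set g(n) = (n - (-3/2))^3*f(n) = 7/(39*(n**2 + 1)**2).
Order-3 pole: residue = g''(a)/2; g''(-3/2) = 73472/1113879, so the residue is 36736/1113879.
The factor n**2 + 1 splits as (n - a)(n - a') with a = -(1)*i, a' = (1)*i. At the order-2 pole a set g(n) = (n - a)^2*f(n) = [7/(39*(n + 3/2)**3)] / (n - a')^2.
Order-2 pole: residue = g'(a); g'(-(1)*i) = (-18368/1113879) + (2814/371293)*i, so the residue is (-18368/1113879) + (2814/371293)*i.
The factor n**2 + 1 splits as (n - a)(n - a') with a = (1)*i, a' = -(1)*i. At the order-2 pole a set g(n) = (n - a)^2*f(n) = [7/(39*(n + 3/2)**3)] / (n - a')^2.
Order-2 pole: residue = g'(a); g'((1)*i) = (-18368/1113879) - (2814/371293)*i, so the residue is (-18368/1113879) - (2814/371293)*i.
List the singular points by increasing real part (a conjugate pair: the negative imaginary part first).


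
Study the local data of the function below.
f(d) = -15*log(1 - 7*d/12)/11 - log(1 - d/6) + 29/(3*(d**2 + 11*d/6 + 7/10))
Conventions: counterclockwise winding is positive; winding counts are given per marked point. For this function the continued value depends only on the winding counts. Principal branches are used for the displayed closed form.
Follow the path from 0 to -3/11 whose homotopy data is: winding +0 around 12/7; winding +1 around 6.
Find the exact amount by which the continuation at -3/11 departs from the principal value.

Continued minus principal equals -(2)*pi*i.

The rational part is single-valued and drops out of the difference; each branch term changes only by its own monodromy.
(-1)*log(1 - d/(6)): each positive loop around 6 adds 2*pi*i to the log, so winding +1 contributes (-1)*(1)*2*pi*i = -(2)*pi*i.
(-15/11)*log(1 - d/(12/7)): winding 0 around 12/7, so this term returns to its principal value, contribution 0.
Summing the contributions at d = -3/11 gives -(2)*pi*i.


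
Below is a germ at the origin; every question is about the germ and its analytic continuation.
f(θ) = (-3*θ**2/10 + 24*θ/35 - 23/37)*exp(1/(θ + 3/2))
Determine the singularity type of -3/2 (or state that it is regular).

The exponent 1/(θ - (-3/2)) has a pole at -3/2, so exp(1/(θ - (-3/2))) takes every nonzero value near it: an essential singularity (not a pole of any order).

The point is an essential singularity.


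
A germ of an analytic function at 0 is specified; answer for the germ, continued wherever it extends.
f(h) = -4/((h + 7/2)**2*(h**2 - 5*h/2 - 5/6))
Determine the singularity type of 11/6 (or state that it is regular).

The point is a regular point.

Denominator factors: h**2 - 5*h/2 - 5/6 = -37/18 at h = 11/6; h + 7/2 = 16/3 at h = 11/6 — none vanishes.
So the germ continues analytically to 11/6.


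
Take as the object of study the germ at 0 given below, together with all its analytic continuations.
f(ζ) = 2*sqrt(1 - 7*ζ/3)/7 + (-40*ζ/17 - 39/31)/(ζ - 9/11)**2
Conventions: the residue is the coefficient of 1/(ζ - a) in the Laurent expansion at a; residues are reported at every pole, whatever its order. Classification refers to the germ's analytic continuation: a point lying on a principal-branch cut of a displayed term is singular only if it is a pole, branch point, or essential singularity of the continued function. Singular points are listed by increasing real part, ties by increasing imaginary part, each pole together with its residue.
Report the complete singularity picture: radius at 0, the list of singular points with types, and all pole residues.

Denominator factor (ζ - 9/11)^2: pole of order 2 at 9/11, modulus 9/11.
Branch term (2/7)*sqrt(1 - ζ/(3/7)): its argument vanishes at ζ = 3/7, a square-root branch point, modulus 3/7.
The radius of convergence is the smallest modulus among the singular points: 3/7.
The branch term is analytic at 9/11 and contributes nothing to the residue; only the rational part matters.
At the order-2 pole 9/11 set g(ζ) = (ζ - (9/11))^2*(rational part) = -40*ζ/17 - 39/31.
Order-2 pole: residue = g'(a); g'(9/11) = -40/17, so the residue is -40/17.
List the singular points by increasing real part (a conjugate pair: the negative imaginary part first).

Radius of convergence at 0: 3/7.
At 3/7: an algebraic (square-root) branch point.
At 9/11: a pole of order 2; residue -40/17.


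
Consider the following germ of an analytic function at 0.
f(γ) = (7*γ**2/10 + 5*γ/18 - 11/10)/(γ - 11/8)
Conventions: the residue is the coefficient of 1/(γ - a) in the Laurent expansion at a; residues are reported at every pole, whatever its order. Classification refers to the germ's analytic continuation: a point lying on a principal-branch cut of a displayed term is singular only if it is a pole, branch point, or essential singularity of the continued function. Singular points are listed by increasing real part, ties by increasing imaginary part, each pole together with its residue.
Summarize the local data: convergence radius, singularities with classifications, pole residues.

Radius of convergence at 0: 11/8.
At 11/8: a pole of order 1; residue 3487/5760.

Denominator factor (γ - 11/8): pole of order 1 at 11/8, modulus 11/8.
The radius of convergence is the smallest modulus among the singular points: 11/8.
At the order-1 pole 11/8 set g(γ) = (γ - (11/8))*f(γ) = 7*γ**2/10 + 5*γ/18 - 11/10.
Simple pole: residue = g(a) at a = 11/8, which is 3487/5760.


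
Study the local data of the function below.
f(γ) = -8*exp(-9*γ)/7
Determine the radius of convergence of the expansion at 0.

The factor exp(-9*γ) is entire and contributes no finite singular point.
The polynomial part has no poles.
No finite singular points: the Taylor series at 0 converges everywhere.

The radius of convergence is infinite.


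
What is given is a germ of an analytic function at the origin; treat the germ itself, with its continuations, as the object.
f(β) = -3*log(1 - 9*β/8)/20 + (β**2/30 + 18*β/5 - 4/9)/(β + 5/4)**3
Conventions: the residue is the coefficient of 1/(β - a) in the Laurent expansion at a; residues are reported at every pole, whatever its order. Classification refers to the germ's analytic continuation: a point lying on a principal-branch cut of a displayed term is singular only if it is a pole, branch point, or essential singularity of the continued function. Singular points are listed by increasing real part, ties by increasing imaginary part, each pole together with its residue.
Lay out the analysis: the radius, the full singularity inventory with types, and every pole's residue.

Denominator factor (β + 5/4)^3: pole of order 3 at -5/4, modulus 5/4.
Branch term (-3/20)*log(1 - β/(8/9)): its argument vanishes at β = 8/9, a logarithmic branch point, modulus 8/9.
The radius of convergence is the smallest modulus among the singular points: 8/9.
The branch term is analytic at -5/4 and contributes nothing to the residue; only the rational part matters.
At the order-3 pole -5/4 set g(β) = (β - (-5/4))^3*(rational part) = β**2/30 + 18*β/5 - 4/9.
Order-3 pole: residue = g''(a)/2; g''(-5/4) = 1/15, so the residue is 1/30.
List the singular points by increasing real part (a conjugate pair: the negative imaginary part first).

Radius of convergence at 0: 8/9.
At -5/4: a pole of order 3; residue 1/30.
At 8/9: a logarithmic branch point.


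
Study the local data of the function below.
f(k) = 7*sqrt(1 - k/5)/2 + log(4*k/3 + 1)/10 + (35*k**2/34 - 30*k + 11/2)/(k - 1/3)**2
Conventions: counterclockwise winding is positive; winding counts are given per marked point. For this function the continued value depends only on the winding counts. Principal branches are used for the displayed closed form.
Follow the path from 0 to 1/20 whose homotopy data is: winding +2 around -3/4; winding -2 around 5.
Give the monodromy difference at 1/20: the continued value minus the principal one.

The rational part is single-valued and drops out of the difference; each branch term changes only by its own monodromy.
(1/10)*log(1 - k/(-3/4)): each positive loop around -3/4 adds 2*pi*i to the log, so winding +2 contributes (1/10)*(2)*2*pi*i = (2/5)*pi*i.
(7/2)*sqrt(1 - k/(5)): winding -2 is even, the square root returns to the same sheet, contribution 0.
Summing the contributions at k = 1/20 gives (2/5)*pi*i.

Continued minus principal equals (2/5)*pi*i.


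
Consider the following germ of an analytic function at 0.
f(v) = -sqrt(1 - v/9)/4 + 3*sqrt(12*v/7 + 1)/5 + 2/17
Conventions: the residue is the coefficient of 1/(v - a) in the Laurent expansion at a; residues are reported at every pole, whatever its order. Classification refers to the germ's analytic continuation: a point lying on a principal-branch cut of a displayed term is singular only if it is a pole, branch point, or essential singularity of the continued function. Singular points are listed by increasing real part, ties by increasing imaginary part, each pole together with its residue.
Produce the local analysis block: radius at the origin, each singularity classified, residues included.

Radius of convergence at 0: 7/12.
At -7/12: an algebraic (square-root) branch point.
At 9: an algebraic (square-root) branch point.

Branch term (3/5)*sqrt(1 - v/(-7/12)): its argument vanishes at v = -7/12, a square-root branch point, modulus 7/12.
Branch term (-1/4)*sqrt(1 - v/(9)): its argument vanishes at v = 9, a square-root branch point, modulus 9.
The radius of convergence is the smallest modulus among the singular points: 7/12.
List the singular points by increasing real part (a conjugate pair: the negative imaginary part first).


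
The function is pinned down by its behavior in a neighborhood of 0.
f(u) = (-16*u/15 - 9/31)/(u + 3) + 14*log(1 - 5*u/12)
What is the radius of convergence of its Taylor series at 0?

Denominator factor (u + 3): pole of order 1 at -3, modulus 3.
Branch term (14)*log(1 - u/(12/5)): its argument vanishes at u = 12/5, a logarithmic branch point, modulus 12/5.
The radius of convergence is the smallest modulus among the singular points: 12/5.

The radius of convergence is 12/5.


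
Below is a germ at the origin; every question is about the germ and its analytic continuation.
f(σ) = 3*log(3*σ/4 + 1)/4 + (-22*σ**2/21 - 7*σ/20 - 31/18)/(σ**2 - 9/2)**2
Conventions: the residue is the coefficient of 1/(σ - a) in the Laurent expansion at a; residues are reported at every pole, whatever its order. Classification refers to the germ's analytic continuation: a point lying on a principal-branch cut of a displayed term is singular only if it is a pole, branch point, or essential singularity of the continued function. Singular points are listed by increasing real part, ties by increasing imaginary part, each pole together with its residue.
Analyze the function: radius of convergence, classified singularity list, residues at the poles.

Radius of convergence at 0: 4/3.
At -(3/2)*sqrt(2): a pole of order 2; residue (377/6804)*sqrt(2).
At -4/3: a logarithmic branch point.
At (3/2)*sqrt(2): a pole of order 2; residue -(377/6804)*sqrt(2).

Denominator factor (σ**2 - 9/2)^2: discriminant 18, real irrational roots (3/2)*sqrt(2) and -(3/2)*sqrt(2); poles of order 2, moduli (3/2)*sqrt(2) and (3/2)*sqrt(2).
Branch term (3/4)*log(1 - σ/(-4/3)): its argument vanishes at σ = -4/3, a logarithmic branch point, modulus 4/3.
The radius of convergence is the smallest modulus among the singular points: 4/3.
The branch term is analytic at -(3/2)*sqrt(2) and contributes nothing to the residue; only the rational part matters.
The factor σ**2 - 9/2 splits as (σ - a)(σ - a') with a = -(3/2)*sqrt(2), a' = (3/2)*sqrt(2). At the order-2 pole a set g(σ) = (σ - a)^2*(rational part) = [-22*σ**2/21 - 7*σ/20 - 31/18] / (σ - a')^2.
Order-2 pole: residue = g'(a); g'(-(3/2)*sqrt(2)) = (377/6804)*sqrt(2), so the residue is (377/6804)*sqrt(2).
The branch term is analytic at (3/2)*sqrt(2) and contributes nothing to the residue; only the rational part matters.
The factor σ**2 - 9/2 splits as (σ - a)(σ - a') with a = (3/2)*sqrt(2), a' = -(3/2)*sqrt(2). At the order-2 pole a set g(σ) = (σ - a)^2*(rational part) = [-22*σ**2/21 - 7*σ/20 - 31/18] / (σ - a')^2.
Order-2 pole: residue = g'(a); g'((3/2)*sqrt(2)) = -(377/6804)*sqrt(2), so the residue is -(377/6804)*sqrt(2).
List the singular points by increasing real part (a conjugate pair: the negative imaginary part first).


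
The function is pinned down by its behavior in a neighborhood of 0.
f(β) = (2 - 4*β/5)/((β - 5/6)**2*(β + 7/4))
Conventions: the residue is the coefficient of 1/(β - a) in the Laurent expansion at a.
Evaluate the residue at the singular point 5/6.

The residue is -2448/4805.

At the order-2 pole 5/6 set g(β) = (β - (5/6))^2*f(β) = (2 - 4*β/5)/(β + 7/4).
Order-2 pole: residue = g'(a); g'(5/6) = -2448/4805, so the residue is -2448/4805.


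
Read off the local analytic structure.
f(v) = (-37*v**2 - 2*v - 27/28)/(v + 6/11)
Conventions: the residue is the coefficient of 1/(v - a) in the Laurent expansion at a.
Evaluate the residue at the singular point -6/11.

The residue is -36867/3388.

At the order-1 pole -6/11 set g(v) = (v - (-6/11))*f(v) = -37*v**2 - 2*v - 27/28.
Simple pole: residue = g(a) at a = -6/11, which is -36867/3388.
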